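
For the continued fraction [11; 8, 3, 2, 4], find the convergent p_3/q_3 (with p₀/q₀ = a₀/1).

645/58

Using pₖ = aₖpₖ₋₁ + pₖ₋₂, qₖ = aₖqₖ₋₁ + qₖ₋₂ (with p₋₁=1, p₋₂=0, q₋₁=0, q₋₂=1):
  k=0: a=11, p=11, q=1
  k=1: a=8, p=89, q=8
  k=2: a=3, p=278, q=25
  k=3: a=2, p=645, q=58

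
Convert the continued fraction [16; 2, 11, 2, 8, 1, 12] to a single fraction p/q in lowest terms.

96683/5867

Using pₖ = aₖpₖ₋₁ + pₖ₋₂ and qₖ = aₖqₖ₋₁ + qₖ₋₂:
  k=0: a=16, p=16, q=1
  k=1: a=2, p=33, q=2
  k=2: a=11, p=379, q=23
  k=3: a=2, p=791, q=48
  k=4: a=8, p=6707, q=407
  k=5: a=1, p=7498, q=455
  k=6: a=12, p=96683, q=5867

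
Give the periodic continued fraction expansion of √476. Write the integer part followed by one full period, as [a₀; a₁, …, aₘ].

a₀ = ⌊√476⌋ = 21.
With m₀=0, d₀=1 and mₖ₊₁ = dₖaₖ − mₖ, dₖ₊₁ = (n − mₖ₊₁²)/dₖ, aₖ₊₁ = ⌊(a₀+mₖ₊₁)/dₖ₊₁⌋:
  k=1: m=21, d=35, a=1
  k=2: m=14, d=8, a=4
  k=3: m=18, d=19, a=2
  k=4: m=20, d=4, a=10
  k=5: m=20, d=19, a=2
  k=6: m=18, d=8, a=4
  k=7: m=14, d=35, a=1
  k=8: m=21, d=1, a=42
d=1 and a=2a₀=42 at k=8, so the next step gives (m, d) = (21, 35) again — its k=1 value — and the period has length 8.

[21; 1, 4, 2, 10, 2, 4, 1, 42]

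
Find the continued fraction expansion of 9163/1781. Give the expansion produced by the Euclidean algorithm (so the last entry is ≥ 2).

[5; 6, 1, 9, 3, 8]

9163 = 5×1781 + 258
1781 = 6×258 + 233
258 = 1×233 + 25
233 = 9×25 + 8
25 = 3×8 + 1
8 = 8×1 + 0  (stop)
So 9163/1781 = [5; 6, 1, 9, 3, 8].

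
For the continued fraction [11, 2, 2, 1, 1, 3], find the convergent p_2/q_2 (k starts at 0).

Using pₖ = aₖpₖ₋₁ + pₖ₋₂, qₖ = aₖqₖ₋₁ + qₖ₋₂ (with p₋₁=1, p₋₂=0, q₋₁=0, q₋₂=1):
  k=0: a=11, p=11, q=1
  k=1: a=2, p=23, q=2
  k=2: a=2, p=57, q=5

57/5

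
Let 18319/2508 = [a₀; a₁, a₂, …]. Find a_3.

2

18319 = 7·2508 + 763   →  a_0 = 7
2508 = 3·763 + 219   →  a_1 = 3
763 = 3·219 + 106   →  a_2 = 3
219 = 2·106 + 7   →  a_3 = 2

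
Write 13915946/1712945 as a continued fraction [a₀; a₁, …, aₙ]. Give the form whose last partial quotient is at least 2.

13915946 = 8×1712945 + 212386
1712945 = 8×212386 + 13857
212386 = 15×13857 + 4531
13857 = 3×4531 + 264
4531 = 17×264 + 43
264 = 6×43 + 6
43 = 7×6 + 1
6 = 6×1 + 0  (stop)
So 13915946/1712945 = [8; 8, 15, 3, 17, 6, 7, 6].

[8; 8, 15, 3, 17, 6, 7, 6]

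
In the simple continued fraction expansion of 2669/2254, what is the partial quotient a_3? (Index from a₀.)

2669 = 1·2254 + 415   →  a_0 = 1
2254 = 5·415 + 179   →  a_1 = 5
415 = 2·179 + 57   →  a_2 = 2
179 = 3·57 + 8   →  a_3 = 3

3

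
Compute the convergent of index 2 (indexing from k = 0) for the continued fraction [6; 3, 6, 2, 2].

120/19

Using pₖ = aₖpₖ₋₁ + pₖ₋₂, qₖ = aₖqₖ₋₁ + qₖ₋₂ (with p₋₁=1, p₋₂=0, q₋₁=0, q₋₂=1):
  k=0: a=6, p=6, q=1
  k=1: a=3, p=19, q=3
  k=2: a=6, p=120, q=19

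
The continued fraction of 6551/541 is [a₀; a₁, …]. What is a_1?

6551 = 12·541 + 59   →  a_0 = 12
541 = 9·59 + 10   →  a_1 = 9

9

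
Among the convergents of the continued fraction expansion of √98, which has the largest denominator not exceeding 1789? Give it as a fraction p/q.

17631/1781

√98 = [9; 1, 8, 1, 18, …] (period length 4).
Convergents:
  p_0/q_0 = 9/1
  p_1/q_1 = 10/1
  p_2/q_2 = 89/9
  p_3/q_3 = 99/10
  p_4/q_4 = 1871/189
  p_5/q_5 = 1970/199
  p_6/q_6 = 17631/1781
  p_7/q_7 = 19601/1980
q_6 = 1781 ≤ 1789 < 1980 = q_7, so the answer is 17631/1781.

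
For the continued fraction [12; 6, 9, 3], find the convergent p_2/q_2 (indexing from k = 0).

669/55

Using pₖ = aₖpₖ₋₁ + pₖ₋₂, qₖ = aₖqₖ₋₁ + qₖ₋₂ (with p₋₁=1, p₋₂=0, q₋₁=0, q₋₂=1):
  k=0: a=12, p=12, q=1
  k=1: a=6, p=73, q=6
  k=2: a=9, p=669, q=55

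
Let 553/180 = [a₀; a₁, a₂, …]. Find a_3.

553 = 3·180 + 13   →  a_0 = 3
180 = 13·13 + 11   →  a_1 = 13
13 = 1·11 + 2   →  a_2 = 1
11 = 5·2 + 1   →  a_3 = 5

5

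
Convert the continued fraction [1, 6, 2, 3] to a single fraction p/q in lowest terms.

Using pₖ = aₖpₖ₋₁ + pₖ₋₂ and qₖ = aₖqₖ₋₁ + qₖ₋₂:
  k=0: a=1, p=1, q=1
  k=1: a=6, p=7, q=6
  k=2: a=2, p=15, q=13
  k=3: a=3, p=52, q=45

52/45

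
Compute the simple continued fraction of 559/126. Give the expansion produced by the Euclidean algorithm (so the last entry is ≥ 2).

559 = 4·126 + 55
126 = 2·55 + 16
55 = 3·16 + 7
16 = 2·7 + 2
7 = 3·2 + 1
2 = 2·1 + 0  (stop)
So 559/126 = [4; 2, 3, 2, 3, 2].

[4; 2, 3, 2, 3, 2]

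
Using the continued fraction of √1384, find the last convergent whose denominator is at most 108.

3497/94

√1384 = [37; 4, 1, 17, 1, 4, 74, …] (period length 6).
Convergents:
  p_0/q_0 = 37/1
  p_1/q_1 = 149/4
  p_2/q_2 = 186/5
  p_3/q_3 = 3311/89
  p_4/q_4 = 3497/94
  p_5/q_5 = 17299/465
q_4 = 94 ≤ 108 < 465 = q_5, so the answer is 3497/94.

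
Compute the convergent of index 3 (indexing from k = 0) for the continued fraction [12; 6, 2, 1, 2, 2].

Using pₖ = aₖpₖ₋₁ + pₖ₋₂, qₖ = aₖqₖ₋₁ + qₖ₋₂ (with p₋₁=1, p₋₂=0, q₋₁=0, q₋₂=1):
  k=0: a=12, p=12, q=1
  k=1: a=6, p=73, q=6
  k=2: a=2, p=158, q=13
  k=3: a=1, p=231, q=19

231/19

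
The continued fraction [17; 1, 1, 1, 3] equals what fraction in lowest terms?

194/11

Fold from the inside: start with 3/1.
  1 + 1/3 = 4/3
  1 + 3/4 = 7/4
  1 + 4/7 = 11/7
  17 + 7/11 = 194/11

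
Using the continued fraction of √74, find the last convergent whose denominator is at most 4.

√74 = [8; 1, 1, 1, 1, 16, …] (period length 5).
Convergents:
  p_0/q_0 = 8/1
  p_1/q_1 = 9/1
  p_2/q_2 = 17/2
  p_3/q_3 = 26/3
  p_4/q_4 = 43/5
q_3 = 3 ≤ 4 < 5 = q_4, so the answer is 26/3.

26/3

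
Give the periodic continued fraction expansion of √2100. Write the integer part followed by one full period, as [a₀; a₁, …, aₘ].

[45; 1, 4, 1, 2, 1, 4, 1, 90]

a₀ = ⌊√2100⌋ = 45.
With m₀=0, d₀=1 and mₖ₊₁ = dₖaₖ − mₖ, dₖ₊₁ = (n − mₖ₊₁²)/dₖ, aₖ₊₁ = ⌊(a₀+mₖ₊₁)/dₖ₊₁⌋:
  k=1: m=45, d=75, a=1
  k=2: m=30, d=16, a=4
  k=3: m=34, d=59, a=1
  k=4: m=25, d=25, a=2
  k=5: m=25, d=59, a=1
  k=6: m=34, d=16, a=4
  k=7: m=30, d=75, a=1
  k=8: m=45, d=1, a=90
d=1 and a=2a₀=90 at k=8, so the next step gives (m, d) = (45, 75) again — its k=1 value — and the period has length 8.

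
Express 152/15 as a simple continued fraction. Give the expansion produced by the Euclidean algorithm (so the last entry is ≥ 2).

152 = 10×15 + 2
15 = 7×2 + 1
2 = 2×1 + 0  (stop)
So 152/15 = [10; 7, 2].

[10; 7, 2]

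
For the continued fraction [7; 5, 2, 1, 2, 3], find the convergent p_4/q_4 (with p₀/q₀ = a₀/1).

Using pₖ = aₖpₖ₋₁ + pₖ₋₂, qₖ = aₖqₖ₋₁ + qₖ₋₂ (with p₋₁=1, p₋₂=0, q₋₁=0, q₋₂=1):
  k=0: a=7, p=7, q=1
  k=1: a=5, p=36, q=5
  k=2: a=2, p=79, q=11
  k=3: a=1, p=115, q=16
  k=4: a=2, p=309, q=43

309/43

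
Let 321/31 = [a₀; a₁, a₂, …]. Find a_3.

321 = 10·31 + 11   →  a_0 = 10
31 = 2·11 + 9   →  a_1 = 2
11 = 1·9 + 2   →  a_2 = 1
9 = 4·2 + 1   →  a_3 = 4

4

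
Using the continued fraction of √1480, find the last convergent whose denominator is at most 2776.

√1480 = [38; 2, 8, 19, 8, 2, 76, …] (period length 6).
Convergents:
  p_0/q_0 = 38/1
  p_1/q_1 = 77/2
  p_2/q_2 = 654/17
  p_3/q_3 = 12503/325
  p_4/q_4 = 100678/2617
  p_5/q_5 = 213859/5559
q_4 = 2617 ≤ 2776 < 5559 = q_5, so the answer is 100678/2617.

100678/2617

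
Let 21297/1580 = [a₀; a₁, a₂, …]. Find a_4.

21297 = 13·1580 + 757   →  a_0 = 13
1580 = 2·757 + 66   →  a_1 = 2
757 = 11·66 + 31   →  a_2 = 11
66 = 2·31 + 4   →  a_3 = 2
31 = 7·4 + 3   →  a_4 = 7

7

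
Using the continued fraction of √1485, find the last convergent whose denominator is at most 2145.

82582/2143

√1485 = [38; 1, 1, 6, 1, 1, 76, …] (period length 6).
Convergents:
  p_0/q_0 = 38/1
  p_1/q_1 = 39/1
  p_2/q_2 = 77/2
  p_3/q_3 = 501/13
  p_4/q_4 = 578/15
  p_5/q_5 = 1079/28
  p_6/q_6 = 82582/2143
  p_7/q_7 = 83661/2171
q_6 = 2143 ≤ 2145 < 2171 = q_7, so the answer is 82582/2143.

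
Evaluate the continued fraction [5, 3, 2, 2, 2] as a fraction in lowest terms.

217/41

Using pₖ = aₖpₖ₋₁ + pₖ₋₂ and qₖ = aₖqₖ₋₁ + qₖ₋₂:
  k=0: a=5, p=5, q=1
  k=1: a=3, p=16, q=3
  k=2: a=2, p=37, q=7
  k=3: a=2, p=90, q=17
  k=4: a=2, p=217, q=41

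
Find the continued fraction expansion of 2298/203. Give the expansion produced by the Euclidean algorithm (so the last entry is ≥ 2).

[11; 3, 8, 8]

2298 = 11×203 + 65
203 = 3×65 + 8
65 = 8×8 + 1
8 = 8×1 + 0  (stop)
So 2298/203 = [11; 3, 8, 8].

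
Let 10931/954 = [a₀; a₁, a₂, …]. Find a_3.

2

10931 = 11·954 + 437   →  a_0 = 11
954 = 2·437 + 80   →  a_1 = 2
437 = 5·80 + 37   →  a_2 = 5
80 = 2·37 + 6   →  a_3 = 2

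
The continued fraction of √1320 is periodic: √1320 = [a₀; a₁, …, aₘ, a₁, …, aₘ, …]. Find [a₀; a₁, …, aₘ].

a₀ = ⌊√1320⌋ = 36.
With m₀=0, d₀=1 and mₖ₊₁ = dₖaₖ − mₖ, dₖ₊₁ = (n − mₖ₊₁²)/dₖ, aₖ₊₁ = ⌊(a₀+mₖ₊₁)/dₖ₊₁⌋:
  k=1: m=36, d=24, a=3
  k=2: m=36, d=1, a=72
d=1 and a=2a₀=72 at k=2, so the next step gives (m, d) = (36, 24) again — its k=1 value — and the period has length 2.

[36; 3, 72]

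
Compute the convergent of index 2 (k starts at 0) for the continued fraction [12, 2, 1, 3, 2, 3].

Using pₖ = aₖpₖ₋₁ + pₖ₋₂, qₖ = aₖqₖ₋₁ + qₖ₋₂ (with p₋₁=1, p₋₂=0, q₋₁=0, q₋₂=1):
  k=0: a=12, p=12, q=1
  k=1: a=2, p=25, q=2
  k=2: a=1, p=37, q=3

37/3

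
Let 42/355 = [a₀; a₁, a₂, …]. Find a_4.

42 = 0·355 + 42   →  a_0 = 0
355 = 8·42 + 19   →  a_1 = 8
42 = 2·19 + 4   →  a_2 = 2
19 = 4·4 + 3   →  a_3 = 4
4 = 1·3 + 1   →  a_4 = 1

1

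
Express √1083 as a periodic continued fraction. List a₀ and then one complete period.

[32; 1, 9, 1, 64]

a₀ = ⌊√1083⌋ = 32.
With m₀=0, d₀=1 and mₖ₊₁ = dₖaₖ − mₖ, dₖ₊₁ = (n − mₖ₊₁²)/dₖ, aₖ₊₁ = ⌊(a₀+mₖ₊₁)/dₖ₊₁⌋:
  k=1: m=32, d=59, a=1
  k=2: m=27, d=6, a=9
  k=3: m=27, d=59, a=1
  k=4: m=32, d=1, a=64
d=1 and a=2a₀=64 at k=4, so the next step gives (m, d) = (32, 59) again — its k=1 value — and the period has length 4.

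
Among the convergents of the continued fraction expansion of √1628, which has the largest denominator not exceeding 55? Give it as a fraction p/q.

928/23

√1628 = [40; 2, 1, 6, 1, 2, 80, …] (period length 6).
Convergents:
  p_0/q_0 = 40/1
  p_1/q_1 = 81/2
  p_2/q_2 = 121/3
  p_3/q_3 = 807/20
  p_4/q_4 = 928/23
  p_5/q_5 = 2663/66
q_4 = 23 ≤ 55 < 66 = q_5, so the answer is 928/23.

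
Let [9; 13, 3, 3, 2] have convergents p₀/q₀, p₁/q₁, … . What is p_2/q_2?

363/40

Using pₖ = aₖpₖ₋₁ + pₖ₋₂, qₖ = aₖqₖ₋₁ + qₖ₋₂ (with p₋₁=1, p₋₂=0, q₋₁=0, q₋₂=1):
  k=0: a=9, p=9, q=1
  k=1: a=13, p=118, q=13
  k=2: a=3, p=363, q=40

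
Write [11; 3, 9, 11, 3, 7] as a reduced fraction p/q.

79681/7038

Fold from the inside: start with 7/1.
  3 + 1/7 = 22/7
  11 + 7/22 = 249/22
  9 + 22/249 = 2263/249
  3 + 249/2263 = 7038/2263
  11 + 2263/7038 = 79681/7038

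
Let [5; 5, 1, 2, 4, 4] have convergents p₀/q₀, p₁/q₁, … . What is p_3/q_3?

Using pₖ = aₖpₖ₋₁ + pₖ₋₂, qₖ = aₖqₖ₋₁ + qₖ₋₂ (with p₋₁=1, p₋₂=0, q₋₁=0, q₋₂=1):
  k=0: a=5, p=5, q=1
  k=1: a=5, p=26, q=5
  k=2: a=1, p=31, q=6
  k=3: a=2, p=88, q=17

88/17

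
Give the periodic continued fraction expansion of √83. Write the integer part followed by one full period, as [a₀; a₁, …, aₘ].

a₀ = ⌊√83⌋ = 9.
With m₀=0, d₀=1 and mₖ₊₁ = dₖaₖ − mₖ, dₖ₊₁ = (n − mₖ₊₁²)/dₖ, aₖ₊₁ = ⌊(a₀+mₖ₊₁)/dₖ₊₁⌋:
  k=1: m=9, d=2, a=9
  k=2: m=9, d=1, a=18
d=1 and a=2a₀=18 at k=2, so the next step gives (m, d) = (9, 2) again — its k=1 value — and the period has length 2.

[9; 9, 18]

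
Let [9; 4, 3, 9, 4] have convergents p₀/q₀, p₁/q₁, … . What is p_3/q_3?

Using pₖ = aₖpₖ₋₁ + pₖ₋₂, qₖ = aₖqₖ₋₁ + qₖ₋₂ (with p₋₁=1, p₋₂=0, q₋₁=0, q₋₂=1):
  k=0: a=9, p=9, q=1
  k=1: a=4, p=37, q=4
  k=2: a=3, p=120, q=13
  k=3: a=9, p=1117, q=121

1117/121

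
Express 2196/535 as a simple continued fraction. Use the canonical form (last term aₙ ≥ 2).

2196 = 4·535 + 56
535 = 9·56 + 31
56 = 1·31 + 25
31 = 1·25 + 6
25 = 4·6 + 1
6 = 6·1 + 0  (stop)
So 2196/535 = [4; 9, 1, 1, 4, 6].

[4; 9, 1, 1, 4, 6]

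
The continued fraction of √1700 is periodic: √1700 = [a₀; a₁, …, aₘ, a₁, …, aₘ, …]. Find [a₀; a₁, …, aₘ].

[41; 4, 3, 20, 3, 4, 82]

a₀ = ⌊√1700⌋ = 41.
With m₀=0, d₀=1 and mₖ₊₁ = dₖaₖ − mₖ, dₖ₊₁ = (n − mₖ₊₁²)/dₖ, aₖ₊₁ = ⌊(a₀+mₖ₊₁)/dₖ₊₁⌋:
  k=1: m=41, d=19, a=4
  k=2: m=35, d=25, a=3
  k=3: m=40, d=4, a=20
  k=4: m=40, d=25, a=3
  k=5: m=35, d=19, a=4
  k=6: m=41, d=1, a=82
d=1 and a=2a₀=82 at k=6, so the next step gives (m, d) = (41, 19) again — its k=1 value — and the period has length 6.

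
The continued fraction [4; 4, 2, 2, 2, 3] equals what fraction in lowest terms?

765/181

Fold from the inside: start with 3/1.
  2 + 1/3 = 7/3
  2 + 3/7 = 17/7
  2 + 7/17 = 41/17
  4 + 17/41 = 181/41
  4 + 41/181 = 765/181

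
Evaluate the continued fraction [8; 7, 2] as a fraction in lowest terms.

122/15

Fold from the inside: start with 2/1.
  7 + 1/2 = 15/2
  8 + 2/15 = 122/15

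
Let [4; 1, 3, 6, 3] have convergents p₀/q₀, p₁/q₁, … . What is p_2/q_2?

19/4

Using pₖ = aₖpₖ₋₁ + pₖ₋₂, qₖ = aₖqₖ₋₁ + qₖ₋₂ (with p₋₁=1, p₋₂=0, q₋₁=0, q₋₂=1):
  k=0: a=4, p=4, q=1
  k=1: a=1, p=5, q=1
  k=2: a=3, p=19, q=4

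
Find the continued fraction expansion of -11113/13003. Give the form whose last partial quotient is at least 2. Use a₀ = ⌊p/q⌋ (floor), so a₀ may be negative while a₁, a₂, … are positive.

-11113 = -1×13003 + 1890
13003 = 6×1890 + 1663
1890 = 1×1663 + 227
1663 = 7×227 + 74
227 = 3×74 + 5
74 = 14×5 + 4
5 = 1×4 + 1
4 = 4×1 + 0  (stop)
So -11113/13003 = [-1; 6, 1, 7, 3, 14, 1, 4].

[-1; 6, 1, 7, 3, 14, 1, 4]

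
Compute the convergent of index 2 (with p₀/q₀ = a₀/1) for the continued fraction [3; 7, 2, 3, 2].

47/15

Using pₖ = aₖpₖ₋₁ + pₖ₋₂, qₖ = aₖqₖ₋₁ + qₖ₋₂ (with p₋₁=1, p₋₂=0, q₋₁=0, q₋₂=1):
  k=0: a=3, p=3, q=1
  k=1: a=7, p=22, q=7
  k=2: a=2, p=47, q=15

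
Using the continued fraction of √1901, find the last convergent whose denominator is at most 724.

19097/438

√1901 = [43; 1, 1, 1, 1, 86, …] (period length 5).
Convergents:
  p_0/q_0 = 43/1
  p_1/q_1 = 44/1
  p_2/q_2 = 87/2
  p_3/q_3 = 131/3
  p_4/q_4 = 218/5
  p_5/q_5 = 18879/433
  p_6/q_6 = 19097/438
  p_7/q_7 = 37976/871
q_6 = 438 ≤ 724 < 871 = q_7, so the answer is 19097/438.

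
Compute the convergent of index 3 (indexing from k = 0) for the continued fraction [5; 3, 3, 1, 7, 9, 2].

69/13

Using pₖ = aₖpₖ₋₁ + pₖ₋₂, qₖ = aₖqₖ₋₁ + qₖ₋₂ (with p₋₁=1, p₋₂=0, q₋₁=0, q₋₂=1):
  k=0: a=5, p=5, q=1
  k=1: a=3, p=16, q=3
  k=2: a=3, p=53, q=10
  k=3: a=1, p=69, q=13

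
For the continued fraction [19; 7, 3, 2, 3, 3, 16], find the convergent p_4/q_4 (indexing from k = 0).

Using pₖ = aₖpₖ₋₁ + pₖ₋₂, qₖ = aₖqₖ₋₁ + qₖ₋₂ (with p₋₁=1, p₋₂=0, q₋₁=0, q₋₂=1):
  k=0: a=19, p=19, q=1
  k=1: a=7, p=134, q=7
  k=2: a=3, p=421, q=22
  k=3: a=2, p=976, q=51
  k=4: a=3, p=3349, q=175

3349/175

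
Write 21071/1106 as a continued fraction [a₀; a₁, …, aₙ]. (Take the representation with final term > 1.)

[19; 19, 2, 2, 11]

21071 = 19×1106 + 57
1106 = 19×57 + 23
57 = 2×23 + 11
23 = 2×11 + 1
11 = 11×1 + 0  (stop)
So 21071/1106 = [19; 19, 2, 2, 11].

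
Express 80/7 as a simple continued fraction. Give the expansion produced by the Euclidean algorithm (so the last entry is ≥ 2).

[11; 2, 3]

80 = 11·7 + 3
7 = 2·3 + 1
3 = 3·1 + 0  (stop)
So 80/7 = [11; 2, 3].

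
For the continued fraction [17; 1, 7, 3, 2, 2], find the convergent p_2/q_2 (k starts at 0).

Using pₖ = aₖpₖ₋₁ + pₖ₋₂, qₖ = aₖqₖ₋₁ + qₖ₋₂ (with p₋₁=1, p₋₂=0, q₋₁=0, q₋₂=1):
  k=0: a=17, p=17, q=1
  k=1: a=1, p=18, q=1
  k=2: a=7, p=143, q=8

143/8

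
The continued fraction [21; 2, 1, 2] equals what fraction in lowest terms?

Fold from the inside: start with 2/1.
  1 + 1/2 = 3/2
  2 + 2/3 = 8/3
  21 + 3/8 = 171/8

171/8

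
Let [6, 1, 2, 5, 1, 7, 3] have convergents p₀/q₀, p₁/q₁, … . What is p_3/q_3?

Using pₖ = aₖpₖ₋₁ + pₖ₋₂, qₖ = aₖqₖ₋₁ + qₖ₋₂ (with p₋₁=1, p₋₂=0, q₋₁=0, q₋₂=1):
  k=0: a=6, p=6, q=1
  k=1: a=1, p=7, q=1
  k=2: a=2, p=20, q=3
  k=3: a=5, p=107, q=16

107/16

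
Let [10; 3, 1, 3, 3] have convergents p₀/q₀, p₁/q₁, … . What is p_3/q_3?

154/15

Using pₖ = aₖpₖ₋₁ + pₖ₋₂, qₖ = aₖqₖ₋₁ + qₖ₋₂ (with p₋₁=1, p₋₂=0, q₋₁=0, q₋₂=1):
  k=0: a=10, p=10, q=1
  k=1: a=3, p=31, q=3
  k=2: a=1, p=41, q=4
  k=3: a=3, p=154, q=15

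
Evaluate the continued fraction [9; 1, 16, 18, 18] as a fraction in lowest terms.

Fold from the inside: start with 18/1.
  18 + 1/18 = 325/18
  16 + 18/325 = 5218/325
  1 + 325/5218 = 5543/5218
  9 + 5218/5543 = 55105/5543

55105/5543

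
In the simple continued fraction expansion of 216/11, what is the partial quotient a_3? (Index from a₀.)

216 = 19·11 + 7   →  a_0 = 19
11 = 1·7 + 4   →  a_1 = 1
7 = 1·4 + 3   →  a_2 = 1
4 = 1·3 + 1   →  a_3 = 1

1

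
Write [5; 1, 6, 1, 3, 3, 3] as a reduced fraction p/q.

1961/334

Using pₖ = aₖpₖ₋₁ + pₖ₋₂ and qₖ = aₖqₖ₋₁ + qₖ₋₂:
  k=0: a=5, p=5, q=1
  k=1: a=1, p=6, q=1
  k=2: a=6, p=41, q=7
  k=3: a=1, p=47, q=8
  k=4: a=3, p=182, q=31
  k=5: a=3, p=593, q=101
  k=6: a=3, p=1961, q=334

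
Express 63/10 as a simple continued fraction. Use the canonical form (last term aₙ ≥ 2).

[6; 3, 3]

63 = 6*10 + 3
10 = 3*3 + 1
3 = 3*1 + 0  (stop)
So 63/10 = [6; 3, 3].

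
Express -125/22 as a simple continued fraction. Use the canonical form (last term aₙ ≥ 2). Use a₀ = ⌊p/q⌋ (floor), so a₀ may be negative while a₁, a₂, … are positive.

-125 = -6·22 + 7
22 = 3·7 + 1
7 = 7·1 + 0  (stop)
So -125/22 = [-6; 3, 7].

[-6; 3, 7]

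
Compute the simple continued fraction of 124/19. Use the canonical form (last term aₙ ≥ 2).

[6; 1, 1, 9]

124 = 6*19 + 10
19 = 1*10 + 9
10 = 1*9 + 1
9 = 9*1 + 0  (stop)
So 124/19 = [6; 1, 1, 9].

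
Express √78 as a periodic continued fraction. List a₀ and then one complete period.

a₀ = ⌊√78⌋ = 8.
With m₀=0, d₀=1 and mₖ₊₁ = dₖaₖ − mₖ, dₖ₊₁ = (n − mₖ₊₁²)/dₖ, aₖ₊₁ = ⌊(a₀+mₖ₊₁)/dₖ₊₁⌋:
  k=1: m=8, d=14, a=1
  k=2: m=6, d=3, a=4
  k=3: m=6, d=14, a=1
  k=4: m=8, d=1, a=16
d=1 and a=2a₀=16 at k=4, so the next step gives (m, d) = (8, 14) again — its k=1 value — and the period has length 4.

[8; 1, 4, 1, 16]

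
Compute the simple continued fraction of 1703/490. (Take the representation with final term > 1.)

1703 = 3·490 + 233
490 = 2·233 + 24
233 = 9·24 + 17
24 = 1·17 + 7
17 = 2·7 + 3
7 = 2·3 + 1
3 = 3·1 + 0  (stop)
So 1703/490 = [3; 2, 9, 1, 2, 2, 3].

[3; 2, 9, 1, 2, 2, 3]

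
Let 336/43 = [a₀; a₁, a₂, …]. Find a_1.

336 = 7·43 + 35   →  a_0 = 7
43 = 1·35 + 8   →  a_1 = 1

1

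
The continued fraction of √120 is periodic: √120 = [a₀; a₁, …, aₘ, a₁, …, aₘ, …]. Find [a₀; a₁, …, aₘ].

a₀ = ⌊√120⌋ = 10.
With m₀=0, d₀=1 and mₖ₊₁ = dₖaₖ − mₖ, dₖ₊₁ = (n − mₖ₊₁²)/dₖ, aₖ₊₁ = ⌊(a₀+mₖ₊₁)/dₖ₊₁⌋:
  k=1: m=10, d=20, a=1
  k=2: m=10, d=1, a=20
d=1 and a=2a₀=20 at k=2, so the next step gives (m, d) = (10, 20) again — its k=1 value — and the period has length 2.

[10; 1, 20]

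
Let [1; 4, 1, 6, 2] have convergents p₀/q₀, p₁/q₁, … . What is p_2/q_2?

Using pₖ = aₖpₖ₋₁ + pₖ₋₂, qₖ = aₖqₖ₋₁ + qₖ₋₂ (with p₋₁=1, p₋₂=0, q₋₁=0, q₋₂=1):
  k=0: a=1, p=1, q=1
  k=1: a=4, p=5, q=4
  k=2: a=1, p=6, q=5

6/5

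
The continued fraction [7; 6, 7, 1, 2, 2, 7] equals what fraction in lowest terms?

17607/2458

Using pₖ = aₖpₖ₋₁ + pₖ₋₂ and qₖ = aₖqₖ₋₁ + qₖ₋₂:
  k=0: a=7, p=7, q=1
  k=1: a=6, p=43, q=6
  k=2: a=7, p=308, q=43
  k=3: a=1, p=351, q=49
  k=4: a=2, p=1010, q=141
  k=5: a=2, p=2371, q=331
  k=6: a=7, p=17607, q=2458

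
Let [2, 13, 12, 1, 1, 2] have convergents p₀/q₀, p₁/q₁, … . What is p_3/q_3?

353/170

Using pₖ = aₖpₖ₋₁ + pₖ₋₂, qₖ = aₖqₖ₋₁ + qₖ₋₂ (with p₋₁=1, p₋₂=0, q₋₁=0, q₋₂=1):
  k=0: a=2, p=2, q=1
  k=1: a=13, p=27, q=13
  k=2: a=12, p=326, q=157
  k=3: a=1, p=353, q=170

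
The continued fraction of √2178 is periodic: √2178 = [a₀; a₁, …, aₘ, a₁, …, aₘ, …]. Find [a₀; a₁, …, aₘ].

a₀ = ⌊√2178⌋ = 46.
With m₀=0, d₀=1 and mₖ₊₁ = dₖaₖ − mₖ, dₖ₊₁ = (n − mₖ₊₁²)/dₖ, aₖ₊₁ = ⌊(a₀+mₖ₊₁)/dₖ₊₁⌋:
  k=1: m=46, d=62, a=1
  k=2: m=16, d=31, a=2
  k=3: m=46, d=2, a=46
  k=4: m=46, d=31, a=2
  k=5: m=16, d=62, a=1
  k=6: m=46, d=1, a=92
d=1 and a=2a₀=92 at k=6, so the next step gives (m, d) = (46, 62) again — its k=1 value — and the period has length 6.

[46; 1, 2, 46, 2, 1, 92]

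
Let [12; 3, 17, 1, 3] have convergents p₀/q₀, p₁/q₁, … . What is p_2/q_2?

Using pₖ = aₖpₖ₋₁ + pₖ₋₂, qₖ = aₖqₖ₋₁ + qₖ₋₂ (with p₋₁=1, p₋₂=0, q₋₁=0, q₋₂=1):
  k=0: a=12, p=12, q=1
  k=1: a=3, p=37, q=3
  k=2: a=17, p=641, q=52

641/52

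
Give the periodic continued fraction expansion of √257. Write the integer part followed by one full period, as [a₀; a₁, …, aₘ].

[16; 32]

a₀ = ⌊√257⌋ = 16.
With m₀=0, d₀=1 and mₖ₊₁ = dₖaₖ − mₖ, dₖ₊₁ = (n − mₖ₊₁²)/dₖ, aₖ₊₁ = ⌊(a₀+mₖ₊₁)/dₖ₊₁⌋:
  k=1: m=16, d=1, a=32
d=1 and a=2a₀=32 at k=1, so the next step gives (m, d) = (16, 1) again — its k=1 value — and the period has length 1.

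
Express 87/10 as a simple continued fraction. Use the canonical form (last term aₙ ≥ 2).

[8; 1, 2, 3]

87 = 8*10 + 7
10 = 1*7 + 3
7 = 2*3 + 1
3 = 3*1 + 0  (stop)
So 87/10 = [8; 1, 2, 3].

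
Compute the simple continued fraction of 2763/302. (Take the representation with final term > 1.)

2763 = 9×302 + 45
302 = 6×45 + 32
45 = 1×32 + 13
32 = 2×13 + 6
13 = 2×6 + 1
6 = 6×1 + 0  (stop)
So 2763/302 = [9; 6, 1, 2, 2, 6].

[9; 6, 1, 2, 2, 6]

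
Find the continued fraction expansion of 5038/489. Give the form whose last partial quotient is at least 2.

[10; 3, 3, 3, 2, 6]

5038 = 10*489 + 148
489 = 3*148 + 45
148 = 3*45 + 13
45 = 3*13 + 6
13 = 2*6 + 1
6 = 6*1 + 0  (stop)
So 5038/489 = [10; 3, 3, 3, 2, 6].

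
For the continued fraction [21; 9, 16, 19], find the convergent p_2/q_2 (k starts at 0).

3061/145

Using pₖ = aₖpₖ₋₁ + pₖ₋₂, qₖ = aₖqₖ₋₁ + qₖ₋₂ (with p₋₁=1, p₋₂=0, q₋₁=0, q₋₂=1):
  k=0: a=21, p=21, q=1
  k=1: a=9, p=190, q=9
  k=2: a=16, p=3061, q=145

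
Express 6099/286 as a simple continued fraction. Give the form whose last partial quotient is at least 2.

6099 = 21×286 + 93
286 = 3×93 + 7
93 = 13×7 + 2
7 = 3×2 + 1
2 = 2×1 + 0  (stop)
So 6099/286 = [21; 3, 13, 3, 2].

[21; 3, 13, 3, 2]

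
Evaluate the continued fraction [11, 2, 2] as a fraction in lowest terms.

57/5

Using pₖ = aₖpₖ₋₁ + pₖ₋₂ and qₖ = aₖqₖ₋₁ + qₖ₋₂:
  k=0: a=11, p=11, q=1
  k=1: a=2, p=23, q=2
  k=2: a=2, p=57, q=5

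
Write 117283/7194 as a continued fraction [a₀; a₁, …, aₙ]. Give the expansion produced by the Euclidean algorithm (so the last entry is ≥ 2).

117283 = 16×7194 + 2179
7194 = 3×2179 + 657
2179 = 3×657 + 208
657 = 3×208 + 33
208 = 6×33 + 10
33 = 3×10 + 3
10 = 3×3 + 1
3 = 3×1 + 0  (stop)
So 117283/7194 = [16; 3, 3, 3, 6, 3, 3, 3].

[16; 3, 3, 3, 6, 3, 3, 3]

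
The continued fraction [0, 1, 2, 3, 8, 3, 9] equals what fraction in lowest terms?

1687/2414

Using pₖ = aₖpₖ₋₁ + pₖ₋₂ and qₖ = aₖqₖ₋₁ + qₖ₋₂:
  k=0: a=0, p=0, q=1
  k=1: a=1, p=1, q=1
  k=2: a=2, p=2, q=3
  k=3: a=3, p=7, q=10
  k=4: a=8, p=58, q=83
  k=5: a=3, p=181, q=259
  k=6: a=9, p=1687, q=2414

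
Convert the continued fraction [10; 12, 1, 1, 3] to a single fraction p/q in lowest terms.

Using pₖ = aₖpₖ₋₁ + pₖ₋₂ and qₖ = aₖqₖ₋₁ + qₖ₋₂:
  k=0: a=10, p=10, q=1
  k=1: a=12, p=121, q=12
  k=2: a=1, p=131, q=13
  k=3: a=1, p=252, q=25
  k=4: a=3, p=887, q=88

887/88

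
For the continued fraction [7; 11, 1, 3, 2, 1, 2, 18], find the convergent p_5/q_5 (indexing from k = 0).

Using pₖ = aₖpₖ₋₁ + pₖ₋₂, qₖ = aₖqₖ₋₁ + qₖ₋₂ (with p₋₁=1, p₋₂=0, q₋₁=0, q₋₂=1):
  k=0: a=7, p=7, q=1
  k=1: a=11, p=78, q=11
  k=2: a=1, p=85, q=12
  k=3: a=3, p=333, q=47
  k=4: a=2, p=751, q=106
  k=5: a=1, p=1084, q=153

1084/153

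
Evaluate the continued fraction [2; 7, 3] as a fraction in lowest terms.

Using pₖ = aₖpₖ₋₁ + pₖ₋₂ and qₖ = aₖqₖ₋₁ + qₖ₋₂:
  k=0: a=2, p=2, q=1
  k=1: a=7, p=15, q=7
  k=2: a=3, p=47, q=22

47/22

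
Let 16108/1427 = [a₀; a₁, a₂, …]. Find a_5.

3

16108 = 11·1427 + 411   →  a_0 = 11
1427 = 3·411 + 194   →  a_1 = 3
411 = 2·194 + 23   →  a_2 = 2
194 = 8·23 + 10   →  a_3 = 8
23 = 2·10 + 3   →  a_4 = 2
10 = 3·3 + 1   →  a_5 = 3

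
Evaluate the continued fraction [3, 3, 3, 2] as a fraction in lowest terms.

76/23

Using pₖ = aₖpₖ₋₁ + pₖ₋₂ and qₖ = aₖqₖ₋₁ + qₖ₋₂:
  k=0: a=3, p=3, q=1
  k=1: a=3, p=10, q=3
  k=2: a=3, p=33, q=10
  k=3: a=2, p=76, q=23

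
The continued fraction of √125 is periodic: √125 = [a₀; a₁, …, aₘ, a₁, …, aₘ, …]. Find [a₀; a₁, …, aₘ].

[11; 5, 1, 1, 5, 22]

a₀ = ⌊√125⌋ = 11.
With m₀=0, d₀=1 and mₖ₊₁ = dₖaₖ − mₖ, dₖ₊₁ = (n − mₖ₊₁²)/dₖ, aₖ₊₁ = ⌊(a₀+mₖ₊₁)/dₖ₊₁⌋:
  k=1: m=11, d=4, a=5
  k=2: m=9, d=11, a=1
  k=3: m=2, d=11, a=1
  k=4: m=9, d=4, a=5
  k=5: m=11, d=1, a=22
d=1 and a=2a₀=22 at k=5, so the next step gives (m, d) = (11, 4) again — its k=1 value — and the period has length 5.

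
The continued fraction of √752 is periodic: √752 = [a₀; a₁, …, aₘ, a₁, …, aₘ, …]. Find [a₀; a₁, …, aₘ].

a₀ = ⌊√752⌋ = 27.

[27; 2, 2, 1, 2, 1, 2, 2, 54]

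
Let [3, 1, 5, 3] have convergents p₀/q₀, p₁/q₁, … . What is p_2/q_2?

Using pₖ = aₖpₖ₋₁ + pₖ₋₂, qₖ = aₖqₖ₋₁ + qₖ₋₂ (with p₋₁=1, p₋₂=0, q₋₁=0, q₋₂=1):
  k=0: a=3, p=3, q=1
  k=1: a=1, p=4, q=1
  k=2: a=5, p=23, q=6

23/6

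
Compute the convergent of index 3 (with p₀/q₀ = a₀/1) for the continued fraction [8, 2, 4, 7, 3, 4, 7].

549/65

Using pₖ = aₖpₖ₋₁ + pₖ₋₂, qₖ = aₖqₖ₋₁ + qₖ₋₂ (with p₋₁=1, p₋₂=0, q₋₁=0, q₋₂=1):
  k=0: a=8, p=8, q=1
  k=1: a=2, p=17, q=2
  k=2: a=4, p=76, q=9
  k=3: a=7, p=549, q=65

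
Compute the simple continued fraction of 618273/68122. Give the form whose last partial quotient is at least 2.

[9; 13, 6, 9, 9, 3, 3]

618273 = 9*68122 + 5175
68122 = 13*5175 + 847
5175 = 6*847 + 93
847 = 9*93 + 10
93 = 9*10 + 3
10 = 3*3 + 1
3 = 3*1 + 0  (stop)
So 618273/68122 = [9; 13, 6, 9, 9, 3, 3].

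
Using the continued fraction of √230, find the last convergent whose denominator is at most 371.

√230 = [15; 6, 30, …] (period length 2).
Convergents:
  p_0/q_0 = 15/1
  p_1/q_1 = 91/6
  p_2/q_2 = 2745/181
  p_3/q_3 = 16561/1092
q_2 = 181 ≤ 371 < 1092 = q_3, so the answer is 2745/181.

2745/181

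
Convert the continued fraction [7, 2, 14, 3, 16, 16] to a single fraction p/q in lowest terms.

Using pₖ = aₖpₖ₋₁ + pₖ₋₂ and qₖ = aₖqₖ₋₁ + qₖ₋₂:
  k=0: a=7, p=7, q=1
  k=1: a=2, p=15, q=2
  k=2: a=14, p=217, q=29
  k=3: a=3, p=666, q=89
  k=4: a=16, p=10873, q=1453
  k=5: a=16, p=174634, q=23337

174634/23337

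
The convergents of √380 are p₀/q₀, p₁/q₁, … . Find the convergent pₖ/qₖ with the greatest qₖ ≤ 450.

3041/156

√380 = [19; 2, 38, …] (period length 2).
Convergents:
  p_0/q_0 = 19/1
  p_1/q_1 = 39/2
  p_2/q_2 = 1501/77
  p_3/q_3 = 3041/156
  p_4/q_4 = 117059/6005
q_3 = 156 ≤ 450 < 6005 = q_4, so the answer is 3041/156.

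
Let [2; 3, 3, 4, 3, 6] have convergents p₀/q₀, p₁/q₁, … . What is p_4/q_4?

320/139

Using pₖ = aₖpₖ₋₁ + pₖ₋₂, qₖ = aₖqₖ₋₁ + qₖ₋₂ (with p₋₁=1, p₋₂=0, q₋₁=0, q₋₂=1):
  k=0: a=2, p=2, q=1
  k=1: a=3, p=7, q=3
  k=2: a=3, p=23, q=10
  k=3: a=4, p=99, q=43
  k=4: a=3, p=320, q=139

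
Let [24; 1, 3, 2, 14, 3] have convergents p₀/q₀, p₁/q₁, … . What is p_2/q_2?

99/4

Using pₖ = aₖpₖ₋₁ + pₖ₋₂, qₖ = aₖqₖ₋₁ + qₖ₋₂ (with p₋₁=1, p₋₂=0, q₋₁=0, q₋₂=1):
  k=0: a=24, p=24, q=1
  k=1: a=1, p=25, q=1
  k=2: a=3, p=99, q=4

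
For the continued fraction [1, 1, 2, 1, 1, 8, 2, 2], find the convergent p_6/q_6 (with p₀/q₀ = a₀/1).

218/127

Using pₖ = aₖpₖ₋₁ + pₖ₋₂, qₖ = aₖqₖ₋₁ + qₖ₋₂ (with p₋₁=1, p₋₂=0, q₋₁=0, q₋₂=1):
  k=0: a=1, p=1, q=1
  k=1: a=1, p=2, q=1
  k=2: a=2, p=5, q=3
  k=3: a=1, p=7, q=4
  k=4: a=1, p=12, q=7
  k=5: a=8, p=103, q=60
  k=6: a=2, p=218, q=127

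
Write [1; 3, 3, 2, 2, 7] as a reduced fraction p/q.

Fold from the inside: start with 7/1.
  2 + 1/7 = 15/7
  2 + 7/15 = 37/15
  3 + 15/37 = 126/37
  3 + 37/126 = 415/126
  1 + 126/415 = 541/415

541/415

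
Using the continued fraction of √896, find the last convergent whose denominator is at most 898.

26461/884

√896 = [29; 1, 13, 1, 58, …] (period length 4).
Convergents:
  p_0/q_0 = 29/1
  p_1/q_1 = 30/1
  p_2/q_2 = 419/14
  p_3/q_3 = 449/15
  p_4/q_4 = 26461/884
  p_5/q_5 = 26910/899
q_4 = 884 ≤ 898 < 899 = q_5, so the answer is 26461/884.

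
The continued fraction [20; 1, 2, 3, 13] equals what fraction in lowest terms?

Fold from the inside: start with 13/1.
  3 + 1/13 = 40/13
  2 + 13/40 = 93/40
  1 + 40/93 = 133/93
  20 + 93/133 = 2753/133

2753/133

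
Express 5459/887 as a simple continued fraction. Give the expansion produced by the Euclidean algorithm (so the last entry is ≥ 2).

[6; 6, 2, 9, 3, 2]

5459 = 6·887 + 137
887 = 6·137 + 65
137 = 2·65 + 7
65 = 9·7 + 2
7 = 3·2 + 1
2 = 2·1 + 0  (stop)
So 5459/887 = [6; 6, 2, 9, 3, 2].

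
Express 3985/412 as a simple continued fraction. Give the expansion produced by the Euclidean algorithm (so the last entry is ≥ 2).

3985 = 9·412 + 277
412 = 1·277 + 135
277 = 2·135 + 7
135 = 19·7 + 2
7 = 3·2 + 1
2 = 2·1 + 0  (stop)
So 3985/412 = [9; 1, 2, 19, 3, 2].

[9; 1, 2, 19, 3, 2]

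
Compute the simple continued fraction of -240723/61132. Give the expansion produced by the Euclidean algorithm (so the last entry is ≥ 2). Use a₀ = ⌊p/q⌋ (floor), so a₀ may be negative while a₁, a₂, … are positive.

[-4; 16, 15, 10, 12, 2]

-240723 = -4×61132 + 3805
61132 = 16×3805 + 252
3805 = 15×252 + 25
252 = 10×25 + 2
25 = 12×2 + 1
2 = 2×1 + 0  (stop)
So -240723/61132 = [-4; 16, 15, 10, 12, 2].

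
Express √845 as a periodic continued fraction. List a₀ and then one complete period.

a₀ = ⌊√845⌋ = 29.
With m₀=0, d₀=1 and mₖ₊₁ = dₖaₖ − mₖ, dₖ₊₁ = (n − mₖ₊₁²)/dₖ, aₖ₊₁ = ⌊(a₀+mₖ₊₁)/dₖ₊₁⌋:
  k=1: m=29, d=4, a=14
  k=2: m=27, d=29, a=1
  k=3: m=2, d=29, a=1
  k=4: m=27, d=4, a=14
  k=5: m=29, d=1, a=58
d=1 and a=2a₀=58 at k=5, so the next step gives (m, d) = (29, 4) again — its k=1 value — and the period has length 5.

[29; 14, 1, 1, 14, 58]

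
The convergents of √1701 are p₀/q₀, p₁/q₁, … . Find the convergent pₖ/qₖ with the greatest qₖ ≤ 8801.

√1701 = [41; 4, 8, 1, 10, 1, 8, 4, 82, …] (period length 8).
Convergents:
  p_0/q_0 = 41/1
  p_1/q_1 = 165/4
  p_2/q_2 = 1361/33
  p_3/q_3 = 1526/37
  p_4/q_4 = 16621/403
  p_5/q_5 = 18147/440
  p_6/q_6 = 161797/3923
  p_7/q_7 = 665335/16132
q_6 = 3923 ≤ 8801 < 16132 = q_7, so the answer is 161797/3923.

161797/3923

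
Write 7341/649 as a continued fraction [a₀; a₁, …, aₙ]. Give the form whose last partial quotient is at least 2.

[11; 3, 4, 1, 2, 3, 4]

7341 = 11·649 + 202
649 = 3·202 + 43
202 = 4·43 + 30
43 = 1·30 + 13
30 = 2·13 + 4
13 = 3·4 + 1
4 = 4·1 + 0  (stop)
So 7341/649 = [11; 3, 4, 1, 2, 3, 4].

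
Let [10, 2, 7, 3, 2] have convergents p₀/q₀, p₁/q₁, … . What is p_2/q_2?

157/15

Using pₖ = aₖpₖ₋₁ + pₖ₋₂, qₖ = aₖqₖ₋₁ + qₖ₋₂ (with p₋₁=1, p₋₂=0, q₋₁=0, q₋₂=1):
  k=0: a=10, p=10, q=1
  k=1: a=2, p=21, q=2
  k=2: a=7, p=157, q=15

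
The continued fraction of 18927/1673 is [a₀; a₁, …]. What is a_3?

5

18927 = 11·1673 + 524   →  a_0 = 11
1673 = 3·524 + 101   →  a_1 = 3
524 = 5·101 + 19   →  a_2 = 5
101 = 5·19 + 6   →  a_3 = 5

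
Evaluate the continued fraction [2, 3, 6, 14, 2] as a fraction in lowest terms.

Using pₖ = aₖpₖ₋₁ + pₖ₋₂ and qₖ = aₖqₖ₋₁ + qₖ₋₂:
  k=0: a=2, p=2, q=1
  k=1: a=3, p=7, q=3
  k=2: a=6, p=44, q=19
  k=3: a=14, p=623, q=269
  k=4: a=2, p=1290, q=557

1290/557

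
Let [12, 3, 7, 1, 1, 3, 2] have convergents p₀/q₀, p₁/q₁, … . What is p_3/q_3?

308/25

Using pₖ = aₖpₖ₋₁ + pₖ₋₂, qₖ = aₖqₖ₋₁ + qₖ₋₂ (with p₋₁=1, p₋₂=0, q₋₁=0, q₋₂=1):
  k=0: a=12, p=12, q=1
  k=1: a=3, p=37, q=3
  k=2: a=7, p=271, q=22
  k=3: a=1, p=308, q=25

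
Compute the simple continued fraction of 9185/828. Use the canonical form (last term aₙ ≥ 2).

9185 = 11*828 + 77
828 = 10*77 + 58
77 = 1*58 + 19
58 = 3*19 + 1
19 = 19*1 + 0  (stop)
So 9185/828 = [11; 10, 1, 3, 19].

[11; 10, 1, 3, 19]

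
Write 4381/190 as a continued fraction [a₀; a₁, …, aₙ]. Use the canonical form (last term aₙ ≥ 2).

4381 = 23×190 + 11
190 = 17×11 + 3
11 = 3×3 + 2
3 = 1×2 + 1
2 = 2×1 + 0  (stop)
So 4381/190 = [23; 17, 3, 1, 2].

[23; 17, 3, 1, 2]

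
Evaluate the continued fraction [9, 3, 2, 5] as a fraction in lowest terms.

353/38

Using pₖ = aₖpₖ₋₁ + pₖ₋₂ and qₖ = aₖqₖ₋₁ + qₖ₋₂:
  k=0: a=9, p=9, q=1
  k=1: a=3, p=28, q=3
  k=2: a=2, p=65, q=7
  k=3: a=5, p=353, q=38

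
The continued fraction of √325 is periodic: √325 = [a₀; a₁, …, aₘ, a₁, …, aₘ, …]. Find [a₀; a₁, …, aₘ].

a₀ = ⌊√325⌋ = 18.
With m₀=0, d₀=1 and mₖ₊₁ = dₖaₖ − mₖ, dₖ₊₁ = (n − mₖ₊₁²)/dₖ, aₖ₊₁ = ⌊(a₀+mₖ₊₁)/dₖ₊₁⌋:
  k=1: m=18, d=1, a=36
d=1 and a=2a₀=36 at k=1, so the next step gives (m, d) = (18, 1) again — its k=1 value — and the period has length 1.

[18; 36]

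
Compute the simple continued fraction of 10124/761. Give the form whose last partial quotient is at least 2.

[13; 3, 3, 2, 1, 1, 13]

10124 = 13*761 + 231
761 = 3*231 + 68
231 = 3*68 + 27
68 = 2*27 + 14
27 = 1*14 + 13
14 = 1*13 + 1
13 = 13*1 + 0  (stop)
So 10124/761 = [13; 3, 3, 2, 1, 1, 13].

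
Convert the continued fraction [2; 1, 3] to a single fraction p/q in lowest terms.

11/4

Fold from the inside: start with 3/1.
  1 + 1/3 = 4/3
  2 + 3/4 = 11/4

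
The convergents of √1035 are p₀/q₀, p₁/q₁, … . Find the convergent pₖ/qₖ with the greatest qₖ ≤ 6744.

72257/2246

√1035 = [32; 5, 1, 5, 64, …] (period length 4).
Convergents:
  p_0/q_0 = 32/1
  p_1/q_1 = 161/5
  p_2/q_2 = 193/6
  p_3/q_3 = 1126/35
  p_4/q_4 = 72257/2246
  p_5/q_5 = 362411/11265
q_4 = 2246 ≤ 6744 < 11265 = q_5, so the answer is 72257/2246.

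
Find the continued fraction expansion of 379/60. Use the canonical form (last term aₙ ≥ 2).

379 = 6·60 + 19
60 = 3·19 + 3
19 = 6·3 + 1
3 = 3·1 + 0  (stop)
So 379/60 = [6; 3, 6, 3].

[6; 3, 6, 3]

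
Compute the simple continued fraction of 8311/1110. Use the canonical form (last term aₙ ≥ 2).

[7; 2, 19, 3, 9]

8311 = 7*1110 + 541
1110 = 2*541 + 28
541 = 19*28 + 9
28 = 3*9 + 1
9 = 9*1 + 0  (stop)
So 8311/1110 = [7; 2, 19, 3, 9].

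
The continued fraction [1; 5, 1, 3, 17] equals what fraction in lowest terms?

Fold from the inside: start with 17/1.
  3 + 1/17 = 52/17
  1 + 17/52 = 69/52
  5 + 52/69 = 397/69
  1 + 69/397 = 466/397

466/397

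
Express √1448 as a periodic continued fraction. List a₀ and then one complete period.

[38; 19, 76]

a₀ = ⌊√1448⌋ = 38.
With m₀=0, d₀=1 and mₖ₊₁ = dₖaₖ − mₖ, dₖ₊₁ = (n − mₖ₊₁²)/dₖ, aₖ₊₁ = ⌊(a₀+mₖ₊₁)/dₖ₊₁⌋:
  k=1: m=38, d=4, a=19
  k=2: m=38, d=1, a=76
d=1 and a=2a₀=76 at k=2, so the next step gives (m, d) = (38, 4) again — its k=1 value — and the period has length 2.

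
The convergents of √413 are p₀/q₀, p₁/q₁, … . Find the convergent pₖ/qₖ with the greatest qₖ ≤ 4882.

36560/1799

√413 = [20; 3, 9, 1, 4, 1, 9, 3, 40, …] (period length 8).
Convergents:
  p_0/q_0 = 20/1
  p_1/q_1 = 61/3
  p_2/q_2 = 569/28
  p_3/q_3 = 630/31
  p_4/q_4 = 3089/152
  p_5/q_5 = 3719/183
  p_6/q_6 = 36560/1799
  p_7/q_7 = 113399/5580
q_6 = 1799 ≤ 4882 < 5580 = q_7, so the answer is 36560/1799.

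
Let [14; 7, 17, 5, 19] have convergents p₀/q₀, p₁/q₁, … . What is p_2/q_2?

Using pₖ = aₖpₖ₋₁ + pₖ₋₂, qₖ = aₖqₖ₋₁ + qₖ₋₂ (with p₋₁=1, p₋₂=0, q₋₁=0, q₋₂=1):
  k=0: a=14, p=14, q=1
  k=1: a=7, p=99, q=7
  k=2: a=17, p=1697, q=120

1697/120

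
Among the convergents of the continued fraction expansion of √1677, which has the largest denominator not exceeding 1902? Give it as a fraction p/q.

√1677 = [40; 1, 19, 2, 19, 1, 80, …] (period length 6).
Convergents:
  p_0/q_0 = 40/1
  p_1/q_1 = 41/1
  p_2/q_2 = 819/20
  p_3/q_3 = 1679/41
  p_4/q_4 = 32720/799
  p_5/q_5 = 34399/840
  p_6/q_6 = 2784640/67999
q_5 = 840 ≤ 1902 < 67999 = q_6, so the answer is 34399/840.

34399/840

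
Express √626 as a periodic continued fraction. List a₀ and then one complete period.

[25; 50]

a₀ = ⌊√626⌋ = 25.
With m₀=0, d₀=1 and mₖ₊₁ = dₖaₖ − mₖ, dₖ₊₁ = (n − mₖ₊₁²)/dₖ, aₖ₊₁ = ⌊(a₀+mₖ₊₁)/dₖ₊₁⌋:
  k=1: m=25, d=1, a=50
d=1 and a=2a₀=50 at k=1, so the next step gives (m, d) = (25, 1) again — its k=1 value — and the period has length 1.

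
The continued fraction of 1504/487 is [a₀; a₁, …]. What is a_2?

3

1504 = 3·487 + 43   →  a_0 = 3
487 = 11·43 + 14   →  a_1 = 11
43 = 3·14 + 1   →  a_2 = 3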